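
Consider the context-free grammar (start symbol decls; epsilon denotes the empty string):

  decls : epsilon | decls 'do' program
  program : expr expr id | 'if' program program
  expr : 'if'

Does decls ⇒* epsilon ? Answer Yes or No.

decls has an epsilon-production, so decls ⇒ epsilon.

Yes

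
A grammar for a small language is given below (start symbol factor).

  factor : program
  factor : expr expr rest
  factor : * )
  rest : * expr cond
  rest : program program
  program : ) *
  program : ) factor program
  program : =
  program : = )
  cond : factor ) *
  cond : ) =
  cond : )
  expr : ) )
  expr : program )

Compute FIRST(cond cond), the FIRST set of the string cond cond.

Add FIRST(cond) = { ), *, = }; cond is not nullable, stop.

{ ), *, = }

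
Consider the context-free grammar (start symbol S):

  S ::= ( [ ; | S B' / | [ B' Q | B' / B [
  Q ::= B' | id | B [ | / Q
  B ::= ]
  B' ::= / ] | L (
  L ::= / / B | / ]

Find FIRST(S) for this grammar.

{ (, /, [ }

S ::= ( [ ; contributes {(}.
From S ::= S B' /: add FIRST(S) = { (, /, [ }.
S ::= [ B' Q contributes {[}.
From S ::= B' / B [: add FIRST(B') = { / }.
Union: FIRST(S) = { (, /, [ }.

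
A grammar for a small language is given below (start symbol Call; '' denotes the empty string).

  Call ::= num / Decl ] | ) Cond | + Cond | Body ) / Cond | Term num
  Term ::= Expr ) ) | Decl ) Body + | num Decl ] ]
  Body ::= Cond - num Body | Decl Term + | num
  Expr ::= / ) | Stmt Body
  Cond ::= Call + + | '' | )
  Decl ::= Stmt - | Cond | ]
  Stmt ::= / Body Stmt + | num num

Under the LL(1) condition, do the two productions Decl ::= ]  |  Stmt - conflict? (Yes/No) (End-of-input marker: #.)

No

FIRST(]) = { ] } and FIRST(Stmt -) = { /, num }.
The FIRST sets are disjoint and neither alternative is nullable — no conflict.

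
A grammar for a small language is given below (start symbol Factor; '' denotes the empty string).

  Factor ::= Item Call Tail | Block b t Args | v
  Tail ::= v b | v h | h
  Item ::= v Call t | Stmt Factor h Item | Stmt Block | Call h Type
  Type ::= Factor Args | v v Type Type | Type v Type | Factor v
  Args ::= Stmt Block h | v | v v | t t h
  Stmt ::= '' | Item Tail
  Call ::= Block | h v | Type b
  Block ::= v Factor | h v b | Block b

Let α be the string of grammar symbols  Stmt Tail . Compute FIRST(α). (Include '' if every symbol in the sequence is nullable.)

Add FIRST(Stmt)\{''} = { h, v }; Stmt is nullable, continue.
Add FIRST(Tail) = { h, v }; Tail is not nullable, stop.

{ h, v }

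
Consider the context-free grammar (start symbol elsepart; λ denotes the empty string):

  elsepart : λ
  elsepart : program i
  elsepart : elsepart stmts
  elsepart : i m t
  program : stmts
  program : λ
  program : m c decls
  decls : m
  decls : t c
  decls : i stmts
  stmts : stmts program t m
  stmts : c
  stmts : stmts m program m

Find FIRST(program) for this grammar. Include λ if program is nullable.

From program : stmts: add FIRST(stmts) = { c }.
program : λ contributes λ.
program : m c decls contributes {m}.
Union: FIRST(program) = { c, m, λ }.

{ c, m, λ }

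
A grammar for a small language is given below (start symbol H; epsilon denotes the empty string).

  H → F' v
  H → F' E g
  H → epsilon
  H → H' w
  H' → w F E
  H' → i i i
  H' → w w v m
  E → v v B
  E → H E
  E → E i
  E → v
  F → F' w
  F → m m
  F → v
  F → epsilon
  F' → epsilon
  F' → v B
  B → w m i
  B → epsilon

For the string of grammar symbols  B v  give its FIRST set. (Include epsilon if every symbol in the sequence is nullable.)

{ v, w }

Add FIRST(B)\{epsilon} = { w }; B is nullable, continue.
v is a terminal; add {v} and stop.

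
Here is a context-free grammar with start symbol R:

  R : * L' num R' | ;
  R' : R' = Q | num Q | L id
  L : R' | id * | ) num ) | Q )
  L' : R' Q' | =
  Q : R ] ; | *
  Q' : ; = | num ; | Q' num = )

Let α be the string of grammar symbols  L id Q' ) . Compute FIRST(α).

Add FIRST(L) = { ), *, ;, id, num }; L is not nullable, stop.

{ ), *, ;, id, num }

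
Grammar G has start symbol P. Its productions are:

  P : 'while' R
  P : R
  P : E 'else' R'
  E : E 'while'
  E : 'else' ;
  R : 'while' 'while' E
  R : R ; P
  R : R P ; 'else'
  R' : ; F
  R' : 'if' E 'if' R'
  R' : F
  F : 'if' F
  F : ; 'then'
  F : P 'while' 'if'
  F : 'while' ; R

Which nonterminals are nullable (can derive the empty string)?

{ } (none)

No nonterminal has an empty production or an RHS whose symbols are all nullable.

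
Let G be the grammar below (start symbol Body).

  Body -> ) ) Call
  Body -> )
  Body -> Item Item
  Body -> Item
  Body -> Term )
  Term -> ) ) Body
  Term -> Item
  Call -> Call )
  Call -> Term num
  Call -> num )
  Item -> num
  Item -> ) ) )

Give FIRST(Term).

{ ), num }

Term -> ) ) Body contributes {)}.
From Term -> Item: add FIRST(Item) = { ), num }.
Union: FIRST(Term) = { ), num }.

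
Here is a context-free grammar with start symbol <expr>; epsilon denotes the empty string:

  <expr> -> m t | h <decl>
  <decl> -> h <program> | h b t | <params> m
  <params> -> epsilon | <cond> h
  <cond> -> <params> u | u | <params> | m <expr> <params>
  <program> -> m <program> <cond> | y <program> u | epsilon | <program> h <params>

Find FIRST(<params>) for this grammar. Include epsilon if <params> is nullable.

{ h, m, u, epsilon }

<params> -> epsilon contributes epsilon.
From <params> -> <cond> h: <cond> nullable, take FIRST(<cond>) ∪ {h} = { h, m, u }.
Union: FIRST(<params>) = { h, m, u, epsilon }.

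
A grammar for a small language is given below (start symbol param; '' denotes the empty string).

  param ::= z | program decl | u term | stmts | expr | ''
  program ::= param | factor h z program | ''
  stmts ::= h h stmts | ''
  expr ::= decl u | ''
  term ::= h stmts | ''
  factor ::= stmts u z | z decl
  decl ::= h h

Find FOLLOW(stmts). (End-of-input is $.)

In param ::= stmts: stmts is at the end, add FOLLOW(param) = { $, h }.
In stmts ::= h h stmts: stmts is at the end, add FOLLOW(stmts) = { $, h, u }.
In term ::= h stmts: stmts is at the end, add FOLLOW(term) = { $, h }.
In factor ::= stmts u z: add FIRST(u z) = { u }.
Union: FOLLOW(stmts) = { $, h, u }.

{ $, h, u }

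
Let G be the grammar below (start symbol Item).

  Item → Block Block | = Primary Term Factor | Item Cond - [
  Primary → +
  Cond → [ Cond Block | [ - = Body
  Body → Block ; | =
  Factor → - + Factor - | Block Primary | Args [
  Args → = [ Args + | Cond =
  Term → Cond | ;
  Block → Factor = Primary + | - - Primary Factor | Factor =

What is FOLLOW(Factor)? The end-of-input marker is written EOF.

{ EOF, +, -, ;, =, [ }

In Item → = Primary Term Factor: Factor is at the end, add FOLLOW(Item) = { EOF, [ }.
In Factor → - + Factor -: add FIRST(-) = { - }.
In Block → Factor = Primary +: add FIRST(= Primary +) = { = }.
In Block → - - Primary Factor: Factor is at the end, add FOLLOW(Block) = { EOF, +, -, ;, =, [ }.
In Block → Factor =: add FIRST(=) = { = }.
Union: FOLLOW(Factor) = { EOF, +, -, ;, =, [ }.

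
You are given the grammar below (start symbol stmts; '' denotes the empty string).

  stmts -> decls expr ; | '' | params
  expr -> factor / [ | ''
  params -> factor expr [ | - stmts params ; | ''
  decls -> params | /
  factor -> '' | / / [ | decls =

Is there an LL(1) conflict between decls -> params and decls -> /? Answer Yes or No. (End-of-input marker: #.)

FIRST(params) = { -, /, =, [, '' } and FIRST(/) = { / }.
Both contain /, so the two alternatives are not disjoint — LL(1) conflict.

Yes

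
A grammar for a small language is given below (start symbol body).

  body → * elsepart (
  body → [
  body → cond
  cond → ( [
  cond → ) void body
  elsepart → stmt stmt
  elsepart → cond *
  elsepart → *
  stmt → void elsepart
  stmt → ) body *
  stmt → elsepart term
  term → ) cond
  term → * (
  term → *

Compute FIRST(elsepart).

{ (, ), *, void }

From elsepart → stmt stmt: add FIRST(stmt) = { (, ), *, void }.
From elsepart → cond *: add FIRST(cond) = { (, ) }.
elsepart → * contributes {*}.
Union: FIRST(elsepart) = { (, ), *, void }.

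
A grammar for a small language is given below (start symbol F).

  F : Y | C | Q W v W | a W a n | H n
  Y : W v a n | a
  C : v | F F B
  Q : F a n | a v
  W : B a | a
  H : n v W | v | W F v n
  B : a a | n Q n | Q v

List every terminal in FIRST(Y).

From Y : W v a n: add FIRST(W) = { a, n, v }.
Y : a contributes {a}.
Union: FIRST(Y) = { a, n, v }.

{ a, n, v }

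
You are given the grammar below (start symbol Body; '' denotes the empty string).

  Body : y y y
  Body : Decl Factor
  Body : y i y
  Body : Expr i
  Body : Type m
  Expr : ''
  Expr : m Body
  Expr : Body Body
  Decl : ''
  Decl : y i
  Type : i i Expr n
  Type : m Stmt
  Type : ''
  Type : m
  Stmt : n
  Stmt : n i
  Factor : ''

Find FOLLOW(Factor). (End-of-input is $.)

In Body : Decl Factor: Factor is at the end, add FOLLOW(Body) = { $, i, m, n, y }.
Union: FOLLOW(Factor) = { $, i, m, n, y }.

{ $, i, m, n, y }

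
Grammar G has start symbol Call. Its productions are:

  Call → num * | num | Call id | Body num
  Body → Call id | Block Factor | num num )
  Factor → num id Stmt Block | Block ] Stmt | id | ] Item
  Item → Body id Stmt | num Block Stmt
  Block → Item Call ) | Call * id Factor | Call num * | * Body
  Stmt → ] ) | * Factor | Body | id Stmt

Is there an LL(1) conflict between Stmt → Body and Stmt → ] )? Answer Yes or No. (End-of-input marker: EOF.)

FIRST(Body) = { *, num } and FIRST(] )) = { ] }.
The FIRST sets are disjoint and neither alternative is nullable — no conflict.

No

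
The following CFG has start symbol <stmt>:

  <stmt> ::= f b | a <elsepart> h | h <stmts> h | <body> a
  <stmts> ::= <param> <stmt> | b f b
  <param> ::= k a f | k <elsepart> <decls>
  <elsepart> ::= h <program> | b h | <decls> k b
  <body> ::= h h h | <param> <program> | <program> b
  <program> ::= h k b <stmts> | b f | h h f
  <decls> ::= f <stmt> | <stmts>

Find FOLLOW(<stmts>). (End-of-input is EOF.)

In <stmt> ::= h <stmts> h: add FIRST(h) = { h }.
In <program> ::= h k b <stmts>: <stmts> is at the end, add FOLLOW(<program>) = { a, b, f, h, k }.
In <decls> ::= <stmts>: <stmts> is at the end, add FOLLOW(<decls>) = { a, b, f, h, k }.
Union: FOLLOW(<stmts>) = { a, b, f, h, k }.

{ a, b, f, h, k }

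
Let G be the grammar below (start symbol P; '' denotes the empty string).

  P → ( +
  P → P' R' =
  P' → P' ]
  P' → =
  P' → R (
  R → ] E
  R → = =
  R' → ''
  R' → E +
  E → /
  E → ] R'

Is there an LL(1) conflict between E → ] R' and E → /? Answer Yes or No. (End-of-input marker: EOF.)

FIRST(] R') = { ] } and FIRST(/) = { / }.
The FIRST sets are disjoint and neither alternative is nullable — no conflict.

No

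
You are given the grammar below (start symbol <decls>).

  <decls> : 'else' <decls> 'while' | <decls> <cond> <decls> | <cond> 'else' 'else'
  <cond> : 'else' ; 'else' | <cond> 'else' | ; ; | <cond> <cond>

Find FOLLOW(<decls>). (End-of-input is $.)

{ $, 'else', 'while', ; }

<decls> is the start symbol, so $ ∈ FOLLOW(<decls>).
In <decls> : 'else' <decls> 'while': add FIRST('while') = { 'while' }.
In <decls> : <decls> <cond> <decls>: add FIRST(<cond> <decls>) = { 'else', ; }.
In <decls> : <decls> <cond> <decls>: <decls> is at the end, add FOLLOW(<decls>) = { $, 'else', 'while', ; }.
Union: FOLLOW(<decls>) = { $, 'else', 'while', ; }.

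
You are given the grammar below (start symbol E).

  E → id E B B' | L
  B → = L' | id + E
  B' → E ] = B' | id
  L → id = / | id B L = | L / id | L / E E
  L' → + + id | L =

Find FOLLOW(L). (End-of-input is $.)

In E → L: L is at the end, add FOLLOW(E) = { $, /, =, ], id }.
In L → id B L =: add FIRST(=) = { = }.
In L → L / id: add FIRST(/ id) = { / }.
In L → L / E E: add FIRST(/ E E) = { / }.
In L' → L =: add FIRST(=) = { = }.
Union: FOLLOW(L) = { $, /, =, ], id }.

{ $, /, =, ], id }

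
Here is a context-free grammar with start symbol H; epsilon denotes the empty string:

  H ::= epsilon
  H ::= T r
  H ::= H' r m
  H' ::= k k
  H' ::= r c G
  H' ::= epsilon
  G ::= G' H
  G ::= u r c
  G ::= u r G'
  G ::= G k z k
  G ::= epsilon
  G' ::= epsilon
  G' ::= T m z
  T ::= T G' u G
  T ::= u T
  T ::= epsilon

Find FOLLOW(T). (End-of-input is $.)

In H ::= T r: add FIRST(r) = { r }.
In G' ::= T m z: add FIRST(m z) = { m }.
In T ::= T G' u G: add FIRST(G' u G) = { m, u }.
In T ::= u T: T is at the end, add FOLLOW(T) = { m, r, u }.
Union: FOLLOW(T) = { m, r, u }.

{ m, r, u }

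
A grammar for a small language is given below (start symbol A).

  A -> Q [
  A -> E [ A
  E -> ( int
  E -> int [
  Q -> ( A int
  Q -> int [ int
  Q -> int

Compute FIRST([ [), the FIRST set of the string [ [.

{ [ }

[ is a terminal; add {[} and stop.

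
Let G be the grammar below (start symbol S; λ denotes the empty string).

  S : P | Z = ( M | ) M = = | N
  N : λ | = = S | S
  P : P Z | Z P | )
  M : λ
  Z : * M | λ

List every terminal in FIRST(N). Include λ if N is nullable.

{ ), *, =, λ }

N : λ contributes λ.
N : = = S contributes {=}.
From N : S: add FIRST(S) = { ), *, =, λ } (including λ since S is nullable).
Union: FIRST(N) = { ), *, =, λ }.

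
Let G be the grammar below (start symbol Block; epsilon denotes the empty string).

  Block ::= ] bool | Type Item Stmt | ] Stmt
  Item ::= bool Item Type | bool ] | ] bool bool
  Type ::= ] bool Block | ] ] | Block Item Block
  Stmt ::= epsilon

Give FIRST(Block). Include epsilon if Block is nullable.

{ ] }

Block ::= ] bool contributes {]}.
From Block ::= Type Item Stmt: add FIRST(Type) = { ] }.
Block ::= ] Stmt contributes {]}.
Union: FIRST(Block) = { ] }.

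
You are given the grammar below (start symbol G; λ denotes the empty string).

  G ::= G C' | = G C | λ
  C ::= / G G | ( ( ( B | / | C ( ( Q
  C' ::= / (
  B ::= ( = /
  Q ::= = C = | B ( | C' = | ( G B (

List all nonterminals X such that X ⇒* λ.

Directly nullable (have an λ-production): G.
No other nonterminal has a production whose RHS symbols are all nullable.

{ G }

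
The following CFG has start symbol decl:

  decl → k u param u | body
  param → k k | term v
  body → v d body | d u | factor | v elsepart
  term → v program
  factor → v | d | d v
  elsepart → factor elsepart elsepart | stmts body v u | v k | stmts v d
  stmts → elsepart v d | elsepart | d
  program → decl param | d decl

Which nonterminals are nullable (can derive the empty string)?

{ } (none)

No nonterminal has an empty production or an RHS whose symbols are all nullable.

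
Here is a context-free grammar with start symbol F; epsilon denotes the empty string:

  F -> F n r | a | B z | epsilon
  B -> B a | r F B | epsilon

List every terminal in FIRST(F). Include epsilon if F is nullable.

{ a, n, r, z, epsilon }

From F -> F n r: F nullable, take FIRST(F) ∪ {n} = { a, n, r, z }.
F -> a contributes {a}.
From F -> B z: B nullable, take FIRST(B) ∪ {z} = { a, r, z }.
F -> epsilon contributes epsilon.
Union: FIRST(F) = { a, n, r, z, epsilon }.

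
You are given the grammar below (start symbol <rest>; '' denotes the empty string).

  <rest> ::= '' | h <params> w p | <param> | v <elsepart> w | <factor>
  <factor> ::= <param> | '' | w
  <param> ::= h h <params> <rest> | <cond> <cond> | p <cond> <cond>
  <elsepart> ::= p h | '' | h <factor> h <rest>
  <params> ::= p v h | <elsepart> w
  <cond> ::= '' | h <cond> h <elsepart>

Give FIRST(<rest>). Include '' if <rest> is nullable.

<rest> ::= '' contributes ''.
<rest> ::= h <params> w p contributes {h}.
From <rest> ::= <param>: add FIRST(<param>) = { h, p, '' } (including '' since <param> is nullable).
<rest> ::= v <elsepart> w contributes {v}.
From <rest> ::= <factor>: add FIRST(<factor>) = { h, p, w, '' } (including '' since <factor> is nullable).
Union: FIRST(<rest>) = { h, p, v, w, '' }.

{ h, p, v, w, '' }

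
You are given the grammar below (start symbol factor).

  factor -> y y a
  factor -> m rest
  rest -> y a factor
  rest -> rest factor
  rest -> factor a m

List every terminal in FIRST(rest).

rest -> y a factor contributes {y}.
From rest -> rest factor: add FIRST(rest) = { m, y }.
From rest -> factor a m: add FIRST(factor) = { m, y }.
Union: FIRST(rest) = { m, y }.

{ m, y }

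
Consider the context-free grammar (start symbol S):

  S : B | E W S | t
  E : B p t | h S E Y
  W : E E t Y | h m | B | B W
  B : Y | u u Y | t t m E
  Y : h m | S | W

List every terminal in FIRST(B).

{ h, t, u }

From B : Y: add FIRST(Y) = { h, t, u }.
B : u u Y contributes {u}.
B : t t m E contributes {t}.
Union: FIRST(B) = { h, t, u }.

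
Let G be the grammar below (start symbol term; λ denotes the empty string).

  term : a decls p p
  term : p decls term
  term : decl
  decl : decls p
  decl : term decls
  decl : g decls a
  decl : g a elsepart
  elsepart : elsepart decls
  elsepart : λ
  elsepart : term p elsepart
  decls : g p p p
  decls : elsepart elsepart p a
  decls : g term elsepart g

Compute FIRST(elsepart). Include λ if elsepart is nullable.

{ a, g, p, λ }

From elsepart : elsepart decls: elsepart nullable, take FIRST(elsepart) ∪ FIRST(decls) = { a, g, p }.
elsepart : λ contributes λ.
From elsepart : term p elsepart: add FIRST(term) = { a, g, p }.
Union: FIRST(elsepart) = { a, g, p, λ }.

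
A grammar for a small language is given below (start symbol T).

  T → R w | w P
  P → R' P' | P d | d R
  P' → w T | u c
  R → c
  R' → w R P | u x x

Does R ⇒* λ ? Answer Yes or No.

No

No nonterminal in this grammar is nullable.
No production of R has an RHS whose symbols are all nullable, so R is not nullable.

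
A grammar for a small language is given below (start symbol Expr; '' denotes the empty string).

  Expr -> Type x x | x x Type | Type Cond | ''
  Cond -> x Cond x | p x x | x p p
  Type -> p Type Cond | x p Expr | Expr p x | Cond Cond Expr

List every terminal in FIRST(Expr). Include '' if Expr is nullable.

From Expr -> Type x x: add FIRST(Type) = { p, x }.
Expr -> x x Type contributes {x}.
From Expr -> Type Cond: add FIRST(Type) = { p, x }.
Expr -> '' contributes ''.
Union: FIRST(Expr) = { p, x, '' }.

{ p, x, '' }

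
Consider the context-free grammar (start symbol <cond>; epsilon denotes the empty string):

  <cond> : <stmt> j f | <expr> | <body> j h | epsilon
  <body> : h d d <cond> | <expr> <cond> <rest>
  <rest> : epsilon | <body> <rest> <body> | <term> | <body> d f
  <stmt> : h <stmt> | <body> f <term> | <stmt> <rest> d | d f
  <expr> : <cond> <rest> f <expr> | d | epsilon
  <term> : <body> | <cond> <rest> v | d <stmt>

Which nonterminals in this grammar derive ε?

{ <body>, <cond>, <expr>, <rest>, <term> }

Directly nullable (have an epsilon-production): <cond>, <rest>, <expr>.
<term> : <body> with every symbol nullable, so <term> is nullable.
<body> : <expr> <cond> <rest> with every symbol nullable, so <body> is nullable.
No other nonterminal has a production whose RHS symbols are all nullable.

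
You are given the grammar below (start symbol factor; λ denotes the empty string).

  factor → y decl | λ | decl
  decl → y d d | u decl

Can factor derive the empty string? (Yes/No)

Yes

factor has an λ-production, so factor ⇒ λ.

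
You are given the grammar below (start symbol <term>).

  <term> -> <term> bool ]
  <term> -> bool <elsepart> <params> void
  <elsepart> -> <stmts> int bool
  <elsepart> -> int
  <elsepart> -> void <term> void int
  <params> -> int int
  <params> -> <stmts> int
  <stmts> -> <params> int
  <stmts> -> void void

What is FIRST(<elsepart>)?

From <elsepart> -> <stmts> int bool: add FIRST(<stmts>) = { int, void }.
<elsepart> -> int contributes {int}.
<elsepart> -> void <term> void int contributes {void}.
Union: FIRST(<elsepart>) = { int, void }.

{ int, void }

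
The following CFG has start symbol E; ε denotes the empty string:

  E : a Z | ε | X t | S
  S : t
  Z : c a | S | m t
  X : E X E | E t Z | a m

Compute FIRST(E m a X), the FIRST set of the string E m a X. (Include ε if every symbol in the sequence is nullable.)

Add FIRST(E)\{ε} = { a, t }; E is nullable, continue.
m is a terminal; add {m} and stop.

{ a, m, t }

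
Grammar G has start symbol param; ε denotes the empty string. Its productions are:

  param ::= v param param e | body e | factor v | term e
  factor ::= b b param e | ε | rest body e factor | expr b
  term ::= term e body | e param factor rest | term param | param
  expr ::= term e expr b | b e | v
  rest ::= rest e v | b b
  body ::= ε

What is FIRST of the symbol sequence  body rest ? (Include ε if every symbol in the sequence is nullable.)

{ b }

Add FIRST(body)\{ε} = {  }; body is nullable, continue.
Add FIRST(rest) = { b }; rest is not nullable, stop.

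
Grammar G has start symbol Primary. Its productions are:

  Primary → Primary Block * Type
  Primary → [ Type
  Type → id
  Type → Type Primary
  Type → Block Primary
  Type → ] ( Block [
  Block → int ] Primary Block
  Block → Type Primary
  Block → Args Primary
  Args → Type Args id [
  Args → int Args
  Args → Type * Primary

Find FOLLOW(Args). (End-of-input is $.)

In Block → Args Primary: add FIRST(Primary) = { [ }.
In Args → Type Args id [: add FIRST(id [) = { id }.
In Args → int Args: Args is at the end, add FOLLOW(Args) = { [, id }.
Union: FOLLOW(Args) = { [, id }.

{ [, id }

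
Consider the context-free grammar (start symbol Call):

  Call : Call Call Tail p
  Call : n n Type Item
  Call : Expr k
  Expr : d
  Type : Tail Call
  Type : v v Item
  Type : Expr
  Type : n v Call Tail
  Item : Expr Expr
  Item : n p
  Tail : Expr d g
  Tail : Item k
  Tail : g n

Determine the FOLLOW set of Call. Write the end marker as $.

{ $, d, g, n }

Call is the start symbol, so $ ∈ FOLLOW(Call).
In Call : Call Call Tail p: add FIRST(Call Tail p) = { d, n }.
In Call : Call Call Tail p: add FIRST(Tail p) = { d, g, n }.
In Type : Tail Call: Call is at the end, add FOLLOW(Type) = { d, n }.
In Type : n v Call Tail: add FIRST(Tail) = { d, g, n }.
Union: FOLLOW(Call) = { $, d, g, n }.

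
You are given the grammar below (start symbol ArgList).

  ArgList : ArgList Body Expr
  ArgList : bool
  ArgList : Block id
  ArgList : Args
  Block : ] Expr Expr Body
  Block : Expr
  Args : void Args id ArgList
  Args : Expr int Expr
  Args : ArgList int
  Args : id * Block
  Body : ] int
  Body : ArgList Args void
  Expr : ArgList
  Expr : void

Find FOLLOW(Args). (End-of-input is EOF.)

In ArgList : Args: Args is at the end, add FOLLOW(ArgList) = { EOF, ], bool, id, int, void }.
In Args : void Args id ArgList: add FIRST(id ArgList) = { id }.
In Body : ArgList Args void: add FIRST(void) = { void }.
Union: FOLLOW(Args) = { EOF, ], bool, id, int, void }.

{ EOF, ], bool, id, int, void }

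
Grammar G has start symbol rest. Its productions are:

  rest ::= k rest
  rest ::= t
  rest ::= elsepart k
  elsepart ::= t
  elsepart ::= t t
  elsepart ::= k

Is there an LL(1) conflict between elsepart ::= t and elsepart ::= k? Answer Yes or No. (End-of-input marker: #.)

No

FIRST(t) = { t } and FIRST(k) = { k }.
The FIRST sets are disjoint and neither alternative is nullable — no conflict.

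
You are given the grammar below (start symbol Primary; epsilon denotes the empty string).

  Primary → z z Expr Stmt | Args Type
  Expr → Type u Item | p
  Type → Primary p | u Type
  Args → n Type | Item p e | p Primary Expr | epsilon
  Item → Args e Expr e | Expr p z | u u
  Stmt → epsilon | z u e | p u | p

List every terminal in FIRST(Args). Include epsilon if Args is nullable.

Args → n Type contributes {n}.
From Args → Item p e: add FIRST(Item) = { e, n, p, u, z }.
Args → p Primary Expr contributes {p}.
Args → epsilon contributes epsilon.
Union: FIRST(Args) = { e, n, p, u, z, epsilon }.

{ e, n, p, u, z, epsilon }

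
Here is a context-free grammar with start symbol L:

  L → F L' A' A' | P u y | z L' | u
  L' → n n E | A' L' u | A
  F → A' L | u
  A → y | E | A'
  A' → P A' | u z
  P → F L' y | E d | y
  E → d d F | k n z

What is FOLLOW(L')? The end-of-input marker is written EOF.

{ EOF, d, k, n, u, y }

In L → F L' A' A': add FIRST(A' A') = { d, k, u, y }.
In L → z L': L' is at the end, add FOLLOW(L) = { EOF, d, k, n, u, y }.
In L' → A' L' u: add FIRST(u) = { u }.
In P → F L' y: add FIRST(y) = { y }.
Union: FOLLOW(L') = { EOF, d, k, n, u, y }.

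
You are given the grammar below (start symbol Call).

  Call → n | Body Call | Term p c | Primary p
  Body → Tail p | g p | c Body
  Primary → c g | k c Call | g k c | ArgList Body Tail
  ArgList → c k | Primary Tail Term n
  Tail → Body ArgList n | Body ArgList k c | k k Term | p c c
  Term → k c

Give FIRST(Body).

From Body → Tail p: add FIRST(Tail) = { c, g, k, p }.
Body → g p contributes {g}.
Body → c Body contributes {c}.
Union: FIRST(Body) = { c, g, k, p }.

{ c, g, k, p }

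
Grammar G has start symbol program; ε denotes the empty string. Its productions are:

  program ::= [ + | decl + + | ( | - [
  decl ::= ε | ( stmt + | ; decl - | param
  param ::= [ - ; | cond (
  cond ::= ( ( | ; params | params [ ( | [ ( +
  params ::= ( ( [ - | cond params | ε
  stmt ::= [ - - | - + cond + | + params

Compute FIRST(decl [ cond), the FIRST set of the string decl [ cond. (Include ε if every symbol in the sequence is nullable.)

Add FIRST(decl)\{ε} = { (, ;, [ }; decl is nullable, continue.
[ is a terminal; add {[} and stop.

{ (, ;, [ }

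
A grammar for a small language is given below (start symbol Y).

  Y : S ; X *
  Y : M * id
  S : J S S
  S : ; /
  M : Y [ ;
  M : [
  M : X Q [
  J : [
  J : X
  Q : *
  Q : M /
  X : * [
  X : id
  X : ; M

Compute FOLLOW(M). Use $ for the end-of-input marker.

{ *, /, ;, [, id }

In Y : M * id: add FIRST(* id) = { * }.
In Q : M /: add FIRST(/) = { / }.
In X : ; M: M is at the end, add FOLLOW(X) = { *, ;, [, id }.
Union: FOLLOW(M) = { *, /, ;, [, id }.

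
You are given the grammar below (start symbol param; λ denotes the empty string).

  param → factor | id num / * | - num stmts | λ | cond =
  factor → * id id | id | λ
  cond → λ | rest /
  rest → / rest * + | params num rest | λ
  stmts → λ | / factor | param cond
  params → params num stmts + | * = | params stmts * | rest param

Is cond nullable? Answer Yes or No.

cond has an λ-production, so cond ⇒ λ.

Yes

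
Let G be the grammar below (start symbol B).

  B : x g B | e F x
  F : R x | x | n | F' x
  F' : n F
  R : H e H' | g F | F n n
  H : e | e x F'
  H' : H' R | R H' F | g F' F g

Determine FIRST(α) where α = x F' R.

{ x }

x is a terminal; add {x} and stop.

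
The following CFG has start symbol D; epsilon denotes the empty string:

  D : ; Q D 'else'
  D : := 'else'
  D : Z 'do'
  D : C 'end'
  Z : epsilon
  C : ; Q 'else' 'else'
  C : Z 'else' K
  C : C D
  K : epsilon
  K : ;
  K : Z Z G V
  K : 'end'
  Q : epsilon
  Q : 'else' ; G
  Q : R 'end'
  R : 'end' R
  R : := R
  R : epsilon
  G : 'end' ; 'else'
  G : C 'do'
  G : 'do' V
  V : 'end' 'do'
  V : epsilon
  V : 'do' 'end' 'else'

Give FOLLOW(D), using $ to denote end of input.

{ $, 'do', 'else', 'end', :=, ; }

D is the start symbol, so $ ∈ FOLLOW(D).
In D : ; Q D 'else': add FIRST('else') = { 'else' }.
In C : C D: D is at the end, add FOLLOW(C) = { 'do', 'else', 'end', :=, ; }.
Union: FOLLOW(D) = { $, 'do', 'else', 'end', :=, ; }.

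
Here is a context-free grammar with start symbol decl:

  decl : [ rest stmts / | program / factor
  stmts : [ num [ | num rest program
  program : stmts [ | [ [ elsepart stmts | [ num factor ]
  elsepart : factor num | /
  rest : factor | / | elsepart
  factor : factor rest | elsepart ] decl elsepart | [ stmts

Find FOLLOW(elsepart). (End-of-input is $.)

{ $, /, [, ], num }

In program : [ [ elsepart stmts: add FIRST(stmts) = { [, num }.
In rest : elsepart: elsepart is at the end, add FOLLOW(rest) = { $, /, [, ], num }.
In factor : elsepart ] decl elsepart: add FIRST(] decl elsepart) = { ] }.
In factor : elsepart ] decl elsepart: elsepart is at the end, add FOLLOW(factor) = { $, /, [, ], num }.
Union: FOLLOW(elsepart) = { $, /, [, ], num }.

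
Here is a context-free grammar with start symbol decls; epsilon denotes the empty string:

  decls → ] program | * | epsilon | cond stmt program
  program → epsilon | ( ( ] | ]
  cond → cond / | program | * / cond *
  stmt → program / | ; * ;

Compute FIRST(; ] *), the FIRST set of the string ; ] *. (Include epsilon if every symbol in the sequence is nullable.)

; is a terminal; add {;} and stop.

{ ; }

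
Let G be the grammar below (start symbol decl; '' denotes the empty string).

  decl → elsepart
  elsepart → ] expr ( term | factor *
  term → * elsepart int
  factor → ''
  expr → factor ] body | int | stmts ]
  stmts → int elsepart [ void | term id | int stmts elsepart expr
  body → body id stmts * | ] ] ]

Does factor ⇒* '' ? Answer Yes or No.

Yes

factor has an ''-production, so factor ⇒ ''.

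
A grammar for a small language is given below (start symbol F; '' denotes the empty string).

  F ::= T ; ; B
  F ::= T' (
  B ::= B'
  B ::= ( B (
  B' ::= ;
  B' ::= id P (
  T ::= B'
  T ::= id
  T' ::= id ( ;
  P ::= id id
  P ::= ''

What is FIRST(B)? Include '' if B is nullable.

{ (, ;, id }

From B ::= B': add FIRST(B') = { ;, id }.
B ::= ( B ( contributes {(}.
Union: FIRST(B) = { (, ;, id }.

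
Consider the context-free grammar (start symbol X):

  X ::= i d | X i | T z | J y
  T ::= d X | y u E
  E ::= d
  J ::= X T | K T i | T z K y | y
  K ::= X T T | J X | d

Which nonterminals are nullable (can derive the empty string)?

{ } (none)

No nonterminal has an empty production or an RHS whose symbols are all nullable.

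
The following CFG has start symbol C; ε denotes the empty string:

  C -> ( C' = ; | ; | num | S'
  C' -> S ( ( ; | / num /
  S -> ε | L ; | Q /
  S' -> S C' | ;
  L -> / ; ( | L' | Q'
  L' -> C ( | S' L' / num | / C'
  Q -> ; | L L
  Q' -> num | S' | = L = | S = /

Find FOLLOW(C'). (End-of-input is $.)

{ $, (, /, ;, =, num }

In C -> ( C' = ;: add FIRST(= ;) = { = }.
In S' -> S C': C' is at the end, add FOLLOW(S') = { $, (, /, ;, =, num }.
In L' -> / C': C' is at the end, add FOLLOW(L') = { (, /, ;, =, num }.
Union: FOLLOW(C') = { $, (, /, ;, =, num }.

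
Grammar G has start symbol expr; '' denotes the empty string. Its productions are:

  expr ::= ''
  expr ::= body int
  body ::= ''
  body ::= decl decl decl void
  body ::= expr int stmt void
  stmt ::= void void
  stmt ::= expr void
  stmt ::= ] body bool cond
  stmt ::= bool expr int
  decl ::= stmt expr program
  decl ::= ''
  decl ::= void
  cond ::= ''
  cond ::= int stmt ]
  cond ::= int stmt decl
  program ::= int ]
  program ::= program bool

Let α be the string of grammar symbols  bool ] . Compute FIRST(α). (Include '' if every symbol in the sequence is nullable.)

bool is a terminal; add {bool} and stop.

{ bool }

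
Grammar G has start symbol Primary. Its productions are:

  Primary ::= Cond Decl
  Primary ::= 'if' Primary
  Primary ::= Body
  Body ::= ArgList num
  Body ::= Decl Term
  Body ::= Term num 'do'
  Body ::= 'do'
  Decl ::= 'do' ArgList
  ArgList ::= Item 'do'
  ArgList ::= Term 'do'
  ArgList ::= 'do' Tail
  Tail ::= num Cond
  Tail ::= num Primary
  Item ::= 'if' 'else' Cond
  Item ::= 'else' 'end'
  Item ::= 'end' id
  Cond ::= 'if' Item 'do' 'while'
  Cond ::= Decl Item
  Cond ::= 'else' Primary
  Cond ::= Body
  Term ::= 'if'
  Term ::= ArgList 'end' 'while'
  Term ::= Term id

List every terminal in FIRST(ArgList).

{ 'do', 'else', 'end', 'if' }

From ArgList ::= Item 'do': add FIRST(Item) = { 'else', 'end', 'if' }.
From ArgList ::= Term 'do': add FIRST(Term) = { 'do', 'else', 'end', 'if' }.
ArgList ::= 'do' Tail contributes {'do'}.
Union: FIRST(ArgList) = { 'do', 'else', 'end', 'if' }.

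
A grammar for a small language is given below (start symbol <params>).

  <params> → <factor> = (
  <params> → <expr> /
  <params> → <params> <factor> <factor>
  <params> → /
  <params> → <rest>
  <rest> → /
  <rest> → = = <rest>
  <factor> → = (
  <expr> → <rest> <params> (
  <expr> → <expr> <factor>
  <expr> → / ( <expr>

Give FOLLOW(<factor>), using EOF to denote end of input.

{ EOF, (, /, = }

In <params> → <factor> = (: add FIRST(= () = { = }.
In <params> → <params> <factor> <factor>: add FIRST(<factor>) = { = }.
In <params> → <params> <factor> <factor>: <factor> is at the end, add FOLLOW(<params>) = { EOF, (, = }.
In <expr> → <expr> <factor>: <factor> is at the end, add FOLLOW(<expr>) = { /, = }.
Union: FOLLOW(<factor>) = { EOF, (, /, = }.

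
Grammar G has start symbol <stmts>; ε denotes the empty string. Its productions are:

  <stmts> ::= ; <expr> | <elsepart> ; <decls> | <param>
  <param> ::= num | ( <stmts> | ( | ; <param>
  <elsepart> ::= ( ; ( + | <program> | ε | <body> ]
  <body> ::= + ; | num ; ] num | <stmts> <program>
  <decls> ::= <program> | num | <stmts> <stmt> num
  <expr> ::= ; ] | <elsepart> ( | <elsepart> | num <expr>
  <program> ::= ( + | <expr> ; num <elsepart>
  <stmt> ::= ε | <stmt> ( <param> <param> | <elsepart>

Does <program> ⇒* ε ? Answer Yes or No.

No

Nullable nonterminals: <elsepart>, <expr>, <stmt>.
No production of <program> has an RHS whose symbols are all nullable, so <program> is not nullable.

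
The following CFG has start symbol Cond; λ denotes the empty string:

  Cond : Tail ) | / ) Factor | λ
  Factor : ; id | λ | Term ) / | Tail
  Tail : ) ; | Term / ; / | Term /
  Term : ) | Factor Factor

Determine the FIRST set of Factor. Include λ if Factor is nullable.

{ ), /, ;, λ }

Factor : ; id contributes {;}.
Factor : λ contributes λ.
From Factor : Term ) /: Term nullable, take FIRST(Term) ∪ {)} = { ), /, ; }.
From Factor : Tail: add FIRST(Tail) = { ), /, ; }.
Union: FIRST(Factor) = { ), /, ;, λ }.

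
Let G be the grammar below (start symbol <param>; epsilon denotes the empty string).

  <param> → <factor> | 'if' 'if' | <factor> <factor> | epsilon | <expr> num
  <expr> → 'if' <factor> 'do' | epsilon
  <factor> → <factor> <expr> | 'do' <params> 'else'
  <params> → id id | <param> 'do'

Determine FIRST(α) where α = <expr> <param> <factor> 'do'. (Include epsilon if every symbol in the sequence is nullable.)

Add FIRST(<expr>)\{epsilon} = { 'if' }; <expr> is nullable, continue.
Add FIRST(<param>)\{epsilon} = { 'do', 'if', num }; <param> is nullable, continue.
Add FIRST(<factor>) = { 'do' }; <factor> is not nullable, stop.

{ 'do', 'if', num }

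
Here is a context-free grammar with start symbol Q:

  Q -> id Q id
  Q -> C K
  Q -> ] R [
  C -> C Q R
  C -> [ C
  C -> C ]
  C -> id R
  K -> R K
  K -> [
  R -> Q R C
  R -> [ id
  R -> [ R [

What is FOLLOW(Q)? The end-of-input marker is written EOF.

Q is the start symbol, so EOF ∈ FOLLOW(Q).
In Q -> id Q id: add FIRST(id) = { id }.
In C -> C Q R: add FIRST(R) = { [, ], id }.
In R -> Q R C: add FIRST(R C) = { [, ], id }.
Union: FOLLOW(Q) = { EOF, [, ], id }.

{ EOF, [, ], id }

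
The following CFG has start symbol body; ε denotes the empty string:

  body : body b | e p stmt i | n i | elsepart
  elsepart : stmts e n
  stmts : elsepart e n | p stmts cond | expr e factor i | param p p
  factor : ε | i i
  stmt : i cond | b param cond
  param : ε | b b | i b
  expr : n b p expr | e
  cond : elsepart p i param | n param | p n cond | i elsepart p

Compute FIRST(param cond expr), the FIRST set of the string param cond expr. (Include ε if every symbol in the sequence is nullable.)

{ b, e, i, n, p }

Add FIRST(param)\{ε} = { b, i }; param is nullable, continue.
Add FIRST(cond) = { b, e, i, n, p }; cond is not nullable, stop.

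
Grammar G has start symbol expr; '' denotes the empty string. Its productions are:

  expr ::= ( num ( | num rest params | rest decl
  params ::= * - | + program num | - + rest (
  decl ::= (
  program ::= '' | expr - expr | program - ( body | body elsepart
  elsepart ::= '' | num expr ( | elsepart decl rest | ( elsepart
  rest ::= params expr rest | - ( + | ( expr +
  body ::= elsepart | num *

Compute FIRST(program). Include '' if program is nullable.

{ (, *, +, -, num, '' }

program ::= '' contributes ''.
From program ::= expr - expr: add FIRST(expr) = { (, *, +, -, num }.
From program ::= program - ( body: program nullable, take FIRST(program) ∪ {-} = { (, *, +, -, num }.
From program ::= body elsepart: body, elsepart nullable, take FIRST(body) ∪ FIRST(elsepart) = { (, num }; also '' since the whole RHS is nullable.
Union: FIRST(program) = { (, *, +, -, num, '' }.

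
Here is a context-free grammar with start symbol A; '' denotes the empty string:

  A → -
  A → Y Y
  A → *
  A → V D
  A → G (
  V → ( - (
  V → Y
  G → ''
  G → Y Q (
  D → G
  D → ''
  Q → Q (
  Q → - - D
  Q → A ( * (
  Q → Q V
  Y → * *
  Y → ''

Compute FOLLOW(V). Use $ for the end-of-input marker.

In A → V D: add FIRST(D)\{''} = { (, *, - }.
  Since D is nullable, also add FOLLOW(A) = { $, ( }.
In Q → Q V: V is at the end, add FOLLOW(Q) = { (, * }.
Union: FOLLOW(V) = { $, (, *, - }.

{ $, (, *, - }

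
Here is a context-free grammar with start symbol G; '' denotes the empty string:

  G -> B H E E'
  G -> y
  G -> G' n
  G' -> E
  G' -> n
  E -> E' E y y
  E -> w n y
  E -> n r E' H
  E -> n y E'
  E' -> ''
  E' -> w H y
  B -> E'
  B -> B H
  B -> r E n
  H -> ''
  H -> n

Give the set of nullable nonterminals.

{ B, E', H }

Directly nullable (have an ''-production): E', H.
B -> E' with every symbol nullable, so B is nullable.
No other nonterminal has a production whose RHS symbols are all nullable.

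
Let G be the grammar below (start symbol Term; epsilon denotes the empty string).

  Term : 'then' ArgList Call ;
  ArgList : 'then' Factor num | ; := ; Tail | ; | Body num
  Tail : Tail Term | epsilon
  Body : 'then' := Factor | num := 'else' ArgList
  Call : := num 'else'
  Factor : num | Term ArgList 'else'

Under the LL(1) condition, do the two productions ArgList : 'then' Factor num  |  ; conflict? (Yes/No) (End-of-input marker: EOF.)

FIRST('then' Factor num) = { 'then' } and FIRST(;) = { ; }.
The FIRST sets are disjoint and neither alternative is nullable — no conflict.

No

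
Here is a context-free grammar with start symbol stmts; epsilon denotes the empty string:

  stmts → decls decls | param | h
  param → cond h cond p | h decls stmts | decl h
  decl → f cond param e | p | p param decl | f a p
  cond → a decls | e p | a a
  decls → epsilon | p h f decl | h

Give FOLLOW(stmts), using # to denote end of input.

{ #, e, f, p }

stmts is the start symbol, so # ∈ FOLLOW(stmts).
In param → h decls stmts: stmts is at the end, add FOLLOW(param) = { #, e, f, p }.
Union: FOLLOW(stmts) = { #, e, f, p }.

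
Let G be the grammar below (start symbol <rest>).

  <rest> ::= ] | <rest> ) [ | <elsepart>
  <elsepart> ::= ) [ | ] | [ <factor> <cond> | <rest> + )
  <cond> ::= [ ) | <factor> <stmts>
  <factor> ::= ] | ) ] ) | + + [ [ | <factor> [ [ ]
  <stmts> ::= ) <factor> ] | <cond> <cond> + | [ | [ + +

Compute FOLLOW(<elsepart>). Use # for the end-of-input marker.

In <rest> ::= <elsepart>: <elsepart> is at the end, add FOLLOW(<rest>) = { #, ), + }.
Union: FOLLOW(<elsepart>) = { #, ), + }.

{ #, ), + }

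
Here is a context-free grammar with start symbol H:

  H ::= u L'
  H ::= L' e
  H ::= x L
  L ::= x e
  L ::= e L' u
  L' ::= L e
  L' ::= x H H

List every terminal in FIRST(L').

From L' ::= L e: add FIRST(L) = { e, x }.
L' ::= x H H contributes {x}.
Union: FIRST(L') = { e, x }.

{ e, x }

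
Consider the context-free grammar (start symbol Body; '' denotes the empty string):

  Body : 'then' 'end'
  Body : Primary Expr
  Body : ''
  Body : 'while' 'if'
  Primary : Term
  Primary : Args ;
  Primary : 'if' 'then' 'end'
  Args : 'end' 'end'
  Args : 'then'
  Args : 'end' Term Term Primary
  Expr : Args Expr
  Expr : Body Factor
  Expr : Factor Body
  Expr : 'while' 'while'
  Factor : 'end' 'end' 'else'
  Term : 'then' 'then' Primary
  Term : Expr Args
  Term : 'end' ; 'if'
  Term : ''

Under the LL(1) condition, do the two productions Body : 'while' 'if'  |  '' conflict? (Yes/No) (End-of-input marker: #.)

No

FIRST('while' 'if') = { 'while' } and FIRST('') = { '' }.
The second is nullable but FOLLOW(Body) = { #, 'end', 'then' } is disjoint from FIRST of the first.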